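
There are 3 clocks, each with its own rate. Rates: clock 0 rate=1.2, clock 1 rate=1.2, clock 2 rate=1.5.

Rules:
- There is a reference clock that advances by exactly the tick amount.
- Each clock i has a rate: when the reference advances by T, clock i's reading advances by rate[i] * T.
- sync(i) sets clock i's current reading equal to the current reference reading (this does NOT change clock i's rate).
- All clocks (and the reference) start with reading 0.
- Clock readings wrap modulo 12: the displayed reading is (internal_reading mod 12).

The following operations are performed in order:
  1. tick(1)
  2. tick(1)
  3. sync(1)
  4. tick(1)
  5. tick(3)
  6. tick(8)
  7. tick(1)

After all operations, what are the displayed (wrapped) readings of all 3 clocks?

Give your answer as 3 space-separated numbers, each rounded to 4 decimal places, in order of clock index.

Answer: 6.0000 5.6000 10.5000

Derivation:
After op 1 tick(1): ref=1.0000 raw=[1.2000 1.2000 1.5000]
After op 2 tick(1): ref=2.0000 raw=[2.4000 2.4000 3.0000]
After op 3 sync(1): ref=2.0000 raw=[2.4000 2.0000 3.0000]
After op 4 tick(1): ref=3.0000 raw=[3.6000 3.2000 4.5000]
After op 5 tick(3): ref=6.0000 raw=[7.2000 6.8000 9.0000]
After op 6 tick(8): ref=14.0000 raw=[16.8000 16.4000 21.0000]
After op 7 tick(1): ref=15.0000 raw=[18.0000 17.6000 22.5000]
Wrap final raw readings (mod 12): 18.0000 mod 12 = 6.0000; 17.6000 mod 12 = 5.6000; 22.5000 mod 12 = 10.5000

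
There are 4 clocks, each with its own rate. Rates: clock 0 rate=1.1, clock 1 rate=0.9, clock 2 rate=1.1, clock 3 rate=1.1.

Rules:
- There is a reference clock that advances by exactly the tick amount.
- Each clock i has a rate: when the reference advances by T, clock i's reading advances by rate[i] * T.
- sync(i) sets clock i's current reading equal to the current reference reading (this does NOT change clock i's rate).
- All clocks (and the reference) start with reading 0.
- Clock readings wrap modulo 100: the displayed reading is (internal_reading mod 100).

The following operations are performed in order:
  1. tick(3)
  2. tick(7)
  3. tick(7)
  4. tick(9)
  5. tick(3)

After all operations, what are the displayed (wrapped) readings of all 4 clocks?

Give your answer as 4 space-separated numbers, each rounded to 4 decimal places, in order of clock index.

After op 1 tick(3): ref=3.0000 raw=[3.3000 2.7000 3.3000 3.3000]
After op 2 tick(7): ref=10.0000 raw=[11.0000 9.0000 11.0000 11.0000]
After op 3 tick(7): ref=17.0000 raw=[18.7000 15.3000 18.7000 18.7000]
After op 4 tick(9): ref=26.0000 raw=[28.6000 23.4000 28.6000 28.6000]
After op 5 tick(3): ref=29.0000 raw=[31.9000 26.1000 31.9000 31.9000]
Wrap final raw readings (mod 100): 31.9000 mod 100 = 31.9000; 26.1000 mod 100 = 26.1000; 31.9000 mod 100 = 31.9000; 31.9000 mod 100 = 31.9000

Answer: 31.9000 26.1000 31.9000 31.9000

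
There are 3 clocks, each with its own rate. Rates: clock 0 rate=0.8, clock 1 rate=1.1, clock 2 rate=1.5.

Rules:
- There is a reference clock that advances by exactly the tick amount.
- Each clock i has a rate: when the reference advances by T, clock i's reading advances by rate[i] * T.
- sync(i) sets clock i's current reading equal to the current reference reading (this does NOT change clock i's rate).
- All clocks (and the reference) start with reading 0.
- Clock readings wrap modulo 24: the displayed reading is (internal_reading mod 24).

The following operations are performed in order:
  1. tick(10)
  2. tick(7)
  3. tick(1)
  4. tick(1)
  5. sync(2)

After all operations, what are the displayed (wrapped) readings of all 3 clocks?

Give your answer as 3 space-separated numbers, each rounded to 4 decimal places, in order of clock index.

Answer: 15.2000 20.9000 19.0000

Derivation:
After op 1 tick(10): ref=10.0000 raw=[8.0000 11.0000 15.0000]
After op 2 tick(7): ref=17.0000 raw=[13.6000 18.7000 25.5000]
After op 3 tick(1): ref=18.0000 raw=[14.4000 19.8000 27.0000]
After op 4 tick(1): ref=19.0000 raw=[15.2000 20.9000 28.5000]
After op 5 sync(2): ref=19.0000 raw=[15.2000 20.9000 19.0000]
Wrap final raw readings (mod 24): 15.2000 mod 24 = 15.2000; 20.9000 mod 24 = 20.9000; 19.0000 mod 24 = 19.0000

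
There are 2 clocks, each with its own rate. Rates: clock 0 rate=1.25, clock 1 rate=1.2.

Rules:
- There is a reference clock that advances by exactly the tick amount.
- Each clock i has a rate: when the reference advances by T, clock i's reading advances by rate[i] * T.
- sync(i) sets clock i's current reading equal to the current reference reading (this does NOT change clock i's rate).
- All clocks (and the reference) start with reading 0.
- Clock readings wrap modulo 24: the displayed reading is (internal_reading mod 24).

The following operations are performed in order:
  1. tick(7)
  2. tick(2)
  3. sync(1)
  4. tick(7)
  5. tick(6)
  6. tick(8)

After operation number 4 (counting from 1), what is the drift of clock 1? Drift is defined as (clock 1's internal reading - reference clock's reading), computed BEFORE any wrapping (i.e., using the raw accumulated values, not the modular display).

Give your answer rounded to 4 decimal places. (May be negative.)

Answer: 1.4000

Derivation:
After op 1 tick(7): ref=7.0000 raw=[8.7500 8.4000]
After op 2 tick(2): ref=9.0000 raw=[11.2500 10.8000]
After op 3 sync(1): ref=9.0000 raw=[11.2500 9.0000]
After op 4 tick(7): ref=16.0000 raw=[20.0000 17.4000]
Drift of clock 1 after op 4: 17.4000 - 16.0000 = 1.4000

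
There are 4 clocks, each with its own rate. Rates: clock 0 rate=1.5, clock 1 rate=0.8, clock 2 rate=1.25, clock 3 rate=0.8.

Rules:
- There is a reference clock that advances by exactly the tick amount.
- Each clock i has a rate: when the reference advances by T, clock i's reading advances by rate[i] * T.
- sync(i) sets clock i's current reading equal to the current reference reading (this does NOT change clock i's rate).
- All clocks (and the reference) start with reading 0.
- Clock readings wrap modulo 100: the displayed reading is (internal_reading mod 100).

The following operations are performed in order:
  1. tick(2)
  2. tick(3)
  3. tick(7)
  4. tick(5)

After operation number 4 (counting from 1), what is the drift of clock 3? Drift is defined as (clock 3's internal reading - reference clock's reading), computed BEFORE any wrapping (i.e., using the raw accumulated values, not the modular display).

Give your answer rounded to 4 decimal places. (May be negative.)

Answer: -3.4000

Derivation:
After op 1 tick(2): ref=2.0000 raw=[3.0000 1.6000 2.5000 1.6000]
After op 2 tick(3): ref=5.0000 raw=[7.5000 4.0000 6.2500 4.0000]
After op 3 tick(7): ref=12.0000 raw=[18.0000 9.6000 15.0000 9.6000]
After op 4 tick(5): ref=17.0000 raw=[25.5000 13.6000 21.2500 13.6000]
Drift of clock 3 after op 4: 13.6000 - 17.0000 = -3.4000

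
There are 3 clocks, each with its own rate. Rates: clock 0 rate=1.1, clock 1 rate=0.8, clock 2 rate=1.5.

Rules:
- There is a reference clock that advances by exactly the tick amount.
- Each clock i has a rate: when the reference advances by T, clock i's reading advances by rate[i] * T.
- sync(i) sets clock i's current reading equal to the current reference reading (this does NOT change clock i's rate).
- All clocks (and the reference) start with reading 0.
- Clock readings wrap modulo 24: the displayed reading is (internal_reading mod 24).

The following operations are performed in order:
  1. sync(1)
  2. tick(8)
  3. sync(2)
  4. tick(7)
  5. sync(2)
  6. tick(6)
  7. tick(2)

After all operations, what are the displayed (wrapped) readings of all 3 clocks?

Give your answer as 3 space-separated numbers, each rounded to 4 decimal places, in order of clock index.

Answer: 1.3000 18.4000 3.0000

Derivation:
After op 1 sync(1): ref=0.0000 raw=[0.0000 0.0000 0.0000]
After op 2 tick(8): ref=8.0000 raw=[8.8000 6.4000 12.0000]
After op 3 sync(2): ref=8.0000 raw=[8.8000 6.4000 8.0000]
After op 4 tick(7): ref=15.0000 raw=[16.5000 12.0000 18.5000]
After op 5 sync(2): ref=15.0000 raw=[16.5000 12.0000 15.0000]
After op 6 tick(6): ref=21.0000 raw=[23.1000 16.8000 24.0000]
After op 7 tick(2): ref=23.0000 raw=[25.3000 18.4000 27.0000]
Wrap final raw readings (mod 24): 25.3000 mod 24 = 1.3000; 18.4000 mod 24 = 18.4000; 27.0000 mod 24 = 3.0000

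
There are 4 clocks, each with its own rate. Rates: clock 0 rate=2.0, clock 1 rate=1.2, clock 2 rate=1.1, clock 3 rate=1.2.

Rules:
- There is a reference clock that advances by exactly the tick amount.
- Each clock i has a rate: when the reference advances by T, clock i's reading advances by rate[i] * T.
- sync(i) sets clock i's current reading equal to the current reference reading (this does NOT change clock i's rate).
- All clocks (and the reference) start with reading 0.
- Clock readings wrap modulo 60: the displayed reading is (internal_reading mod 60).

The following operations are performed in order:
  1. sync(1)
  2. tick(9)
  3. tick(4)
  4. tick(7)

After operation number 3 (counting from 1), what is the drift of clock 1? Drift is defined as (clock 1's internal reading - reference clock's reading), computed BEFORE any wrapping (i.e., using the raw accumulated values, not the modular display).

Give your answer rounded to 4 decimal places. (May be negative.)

After op 1 sync(1): ref=0.0000 raw=[0.0000 0.0000 0.0000 0.0000]
After op 2 tick(9): ref=9.0000 raw=[18.0000 10.8000 9.9000 10.8000]
After op 3 tick(4): ref=13.0000 raw=[26.0000 15.6000 14.3000 15.6000]
Drift of clock 1 after op 3: 15.6000 - 13.0000 = 2.6000

Answer: 2.6000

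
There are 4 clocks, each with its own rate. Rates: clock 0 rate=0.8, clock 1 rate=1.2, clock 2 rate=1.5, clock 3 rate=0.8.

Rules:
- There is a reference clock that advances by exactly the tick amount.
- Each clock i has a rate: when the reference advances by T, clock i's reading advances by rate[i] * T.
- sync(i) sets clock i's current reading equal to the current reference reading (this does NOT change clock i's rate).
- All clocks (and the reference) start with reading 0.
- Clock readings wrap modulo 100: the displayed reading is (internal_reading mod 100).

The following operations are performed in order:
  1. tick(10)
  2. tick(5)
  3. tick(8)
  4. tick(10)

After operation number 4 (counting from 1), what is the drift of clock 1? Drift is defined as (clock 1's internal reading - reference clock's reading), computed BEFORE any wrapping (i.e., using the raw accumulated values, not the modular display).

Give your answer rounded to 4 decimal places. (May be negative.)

After op 1 tick(10): ref=10.0000 raw=[8.0000 12.0000 15.0000 8.0000]
After op 2 tick(5): ref=15.0000 raw=[12.0000 18.0000 22.5000 12.0000]
After op 3 tick(8): ref=23.0000 raw=[18.4000 27.6000 34.5000 18.4000]
After op 4 tick(10): ref=33.0000 raw=[26.4000 39.6000 49.5000 26.4000]
Drift of clock 1 after op 4: 39.6000 - 33.0000 = 6.6000

Answer: 6.6000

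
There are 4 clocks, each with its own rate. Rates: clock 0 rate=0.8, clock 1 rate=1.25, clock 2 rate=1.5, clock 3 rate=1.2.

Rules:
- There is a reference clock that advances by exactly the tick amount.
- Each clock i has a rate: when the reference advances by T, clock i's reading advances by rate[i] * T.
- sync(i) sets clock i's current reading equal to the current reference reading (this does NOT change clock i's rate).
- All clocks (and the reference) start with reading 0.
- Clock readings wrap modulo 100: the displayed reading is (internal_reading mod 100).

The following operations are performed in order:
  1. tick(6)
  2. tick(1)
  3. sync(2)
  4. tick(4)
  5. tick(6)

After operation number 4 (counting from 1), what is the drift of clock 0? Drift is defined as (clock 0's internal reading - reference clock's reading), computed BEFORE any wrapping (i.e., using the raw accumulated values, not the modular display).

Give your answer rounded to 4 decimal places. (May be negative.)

After op 1 tick(6): ref=6.0000 raw=[4.8000 7.5000 9.0000 7.2000]
After op 2 tick(1): ref=7.0000 raw=[5.6000 8.7500 10.5000 8.4000]
After op 3 sync(2): ref=7.0000 raw=[5.6000 8.7500 7.0000 8.4000]
After op 4 tick(4): ref=11.0000 raw=[8.8000 13.7500 13.0000 13.2000]
Drift of clock 0 after op 4: 8.8000 - 11.0000 = -2.2000

Answer: -2.2000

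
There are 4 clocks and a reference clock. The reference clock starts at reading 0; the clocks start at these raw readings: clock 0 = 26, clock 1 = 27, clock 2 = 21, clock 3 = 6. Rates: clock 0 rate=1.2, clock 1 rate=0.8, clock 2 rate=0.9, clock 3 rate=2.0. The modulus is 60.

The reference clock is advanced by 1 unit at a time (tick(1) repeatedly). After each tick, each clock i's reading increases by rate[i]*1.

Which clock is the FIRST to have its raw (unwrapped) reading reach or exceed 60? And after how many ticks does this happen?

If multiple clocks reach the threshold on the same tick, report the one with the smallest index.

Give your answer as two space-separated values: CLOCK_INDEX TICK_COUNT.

clock 0: start=26, rate=1.2, needs 60-26 = 34; ticks = ceil(34/1.2) = ceil(28.3333) = 29; reading at tick 29 = 26 + 1.2*29 = 60.8000
clock 1: start=27, rate=0.8, needs 60-27 = 33; ticks = ceil(33/0.8) = ceil(41.2500) = 42; reading at tick 42 = 27 + 0.8*42 = 60.6000
clock 2: start=21, rate=0.9, needs 60-21 = 39; ticks = ceil(39/0.9) = ceil(43.3333) = 44; reading at tick 44 = 21 + 0.9*44 = 60.6000
clock 3: start=6, rate=2.0, needs 60-6 = 54; ticks = ceil(54/2.0) = ceil(27.0000) = 27; reading at tick 27 = 6 + 2.0*27 = 60.0000
Minimum tick count = 27; winners = [3]; smallest index = 3

Answer: 3 27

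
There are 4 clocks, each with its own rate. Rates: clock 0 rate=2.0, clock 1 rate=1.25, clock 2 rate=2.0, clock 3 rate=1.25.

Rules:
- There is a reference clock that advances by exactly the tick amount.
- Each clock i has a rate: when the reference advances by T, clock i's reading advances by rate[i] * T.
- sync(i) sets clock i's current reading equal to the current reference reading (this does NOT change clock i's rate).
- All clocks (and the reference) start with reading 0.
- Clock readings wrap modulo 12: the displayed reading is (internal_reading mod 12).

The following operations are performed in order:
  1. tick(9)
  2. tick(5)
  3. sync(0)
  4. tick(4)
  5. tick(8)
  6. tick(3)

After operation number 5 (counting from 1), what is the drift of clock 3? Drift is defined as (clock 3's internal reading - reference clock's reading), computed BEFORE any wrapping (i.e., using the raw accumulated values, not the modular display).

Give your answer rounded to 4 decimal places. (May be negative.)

After op 1 tick(9): ref=9.0000 raw=[18.0000 11.2500 18.0000 11.2500]
After op 2 tick(5): ref=14.0000 raw=[28.0000 17.5000 28.0000 17.5000]
After op 3 sync(0): ref=14.0000 raw=[14.0000 17.5000 28.0000 17.5000]
After op 4 tick(4): ref=18.0000 raw=[22.0000 22.5000 36.0000 22.5000]
After op 5 tick(8): ref=26.0000 raw=[38.0000 32.5000 52.0000 32.5000]
Drift of clock 3 after op 5: 32.5000 - 26.0000 = 6.5000

Answer: 6.5000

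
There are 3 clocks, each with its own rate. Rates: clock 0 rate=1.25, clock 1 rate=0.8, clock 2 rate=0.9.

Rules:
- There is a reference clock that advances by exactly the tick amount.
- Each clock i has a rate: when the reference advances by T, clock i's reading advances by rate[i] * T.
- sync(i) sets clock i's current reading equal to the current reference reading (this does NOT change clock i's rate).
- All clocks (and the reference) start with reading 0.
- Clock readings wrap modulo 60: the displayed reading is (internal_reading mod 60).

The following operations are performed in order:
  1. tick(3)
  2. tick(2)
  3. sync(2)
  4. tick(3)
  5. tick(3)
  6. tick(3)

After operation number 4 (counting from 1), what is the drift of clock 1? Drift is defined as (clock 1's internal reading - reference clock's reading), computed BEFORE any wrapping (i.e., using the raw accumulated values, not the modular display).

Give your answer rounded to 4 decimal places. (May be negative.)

Answer: -1.6000

Derivation:
After op 1 tick(3): ref=3.0000 raw=[3.7500 2.4000 2.7000]
After op 2 tick(2): ref=5.0000 raw=[6.2500 4.0000 4.5000]
After op 3 sync(2): ref=5.0000 raw=[6.2500 4.0000 5.0000]
After op 4 tick(3): ref=8.0000 raw=[10.0000 6.4000 7.7000]
Drift of clock 1 after op 4: 6.4000 - 8.0000 = -1.6000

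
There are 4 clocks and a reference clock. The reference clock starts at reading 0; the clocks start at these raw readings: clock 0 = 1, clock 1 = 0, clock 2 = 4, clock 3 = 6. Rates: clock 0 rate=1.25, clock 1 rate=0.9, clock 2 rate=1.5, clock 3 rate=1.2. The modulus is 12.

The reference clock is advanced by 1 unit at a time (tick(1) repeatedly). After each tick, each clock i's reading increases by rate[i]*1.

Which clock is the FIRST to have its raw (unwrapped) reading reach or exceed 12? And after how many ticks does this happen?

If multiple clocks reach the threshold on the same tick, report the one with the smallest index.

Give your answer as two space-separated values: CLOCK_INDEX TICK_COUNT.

Answer: 3 5

Derivation:
clock 0: start=1, rate=1.25, needs 12-1 = 11; ticks = ceil(11/1.25) = ceil(8.8000) = 9; reading at tick 9 = 1 + 1.25*9 = 12.2500
clock 1: start=0, rate=0.9, needs 12-0 = 12; ticks = ceil(12/0.9) = ceil(13.3333) = 14; reading at tick 14 = 0 + 0.9*14 = 12.6000
clock 2: start=4, rate=1.5, needs 12-4 = 8; ticks = ceil(8/1.5) = ceil(5.3333) = 6; reading at tick 6 = 4 + 1.5*6 = 13.0000
clock 3: start=6, rate=1.2, needs 12-6 = 6; ticks = ceil(6/1.2) = ceil(5.0000) = 5; reading at tick 5 = 6 + 1.2*5 = 12.0000
Minimum tick count = 5; winners = [3]; smallest index = 3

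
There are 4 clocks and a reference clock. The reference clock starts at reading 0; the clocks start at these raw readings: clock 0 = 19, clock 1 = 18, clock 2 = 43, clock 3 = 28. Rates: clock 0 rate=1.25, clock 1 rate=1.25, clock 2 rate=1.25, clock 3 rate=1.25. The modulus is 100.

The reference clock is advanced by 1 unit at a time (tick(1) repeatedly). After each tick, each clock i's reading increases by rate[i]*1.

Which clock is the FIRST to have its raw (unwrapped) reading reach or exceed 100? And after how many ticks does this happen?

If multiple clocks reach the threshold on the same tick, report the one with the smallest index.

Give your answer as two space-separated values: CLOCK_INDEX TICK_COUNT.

Answer: 2 46

Derivation:
clock 0: start=19, rate=1.25, needs 100-19 = 81; ticks = ceil(81/1.25) = ceil(64.8000) = 65; reading at tick 65 = 19 + 1.25*65 = 100.2500
clock 1: start=18, rate=1.25, needs 100-18 = 82; ticks = ceil(82/1.25) = ceil(65.6000) = 66; reading at tick 66 = 18 + 1.25*66 = 100.5000
clock 2: start=43, rate=1.25, needs 100-43 = 57; ticks = ceil(57/1.25) = ceil(45.6000) = 46; reading at tick 46 = 43 + 1.25*46 = 100.5000
clock 3: start=28, rate=1.25, needs 100-28 = 72; ticks = ceil(72/1.25) = ceil(57.6000) = 58; reading at tick 58 = 28 + 1.25*58 = 100.5000
Minimum tick count = 46; winners = [2]; smallest index = 2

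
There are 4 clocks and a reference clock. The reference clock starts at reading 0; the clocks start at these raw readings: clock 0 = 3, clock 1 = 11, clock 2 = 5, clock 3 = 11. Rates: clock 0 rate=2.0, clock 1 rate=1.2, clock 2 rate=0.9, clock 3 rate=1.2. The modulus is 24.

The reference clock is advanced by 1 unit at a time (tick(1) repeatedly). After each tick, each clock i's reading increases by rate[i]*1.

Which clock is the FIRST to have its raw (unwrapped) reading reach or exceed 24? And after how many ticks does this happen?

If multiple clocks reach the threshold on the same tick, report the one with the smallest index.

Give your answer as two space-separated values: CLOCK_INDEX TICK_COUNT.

Answer: 0 11

Derivation:
clock 0: start=3, rate=2.0, needs 24-3 = 21; ticks = ceil(21/2.0) = ceil(10.5000) = 11; reading at tick 11 = 3 + 2.0*11 = 25.0000
clock 1: start=11, rate=1.2, needs 24-11 = 13; ticks = ceil(13/1.2) = ceil(10.8333) = 11; reading at tick 11 = 11 + 1.2*11 = 24.2000
clock 2: start=5, rate=0.9, needs 24-5 = 19; ticks = ceil(19/0.9) = ceil(21.1111) = 22; reading at tick 22 = 5 + 0.9*22 = 24.8000
clock 3: start=11, rate=1.2, needs 24-11 = 13; ticks = ceil(13/1.2) = ceil(10.8333) = 11; reading at tick 11 = 11 + 1.2*11 = 24.2000
Minimum tick count = 11; winners = [0, 1, 3]; smallest index = 0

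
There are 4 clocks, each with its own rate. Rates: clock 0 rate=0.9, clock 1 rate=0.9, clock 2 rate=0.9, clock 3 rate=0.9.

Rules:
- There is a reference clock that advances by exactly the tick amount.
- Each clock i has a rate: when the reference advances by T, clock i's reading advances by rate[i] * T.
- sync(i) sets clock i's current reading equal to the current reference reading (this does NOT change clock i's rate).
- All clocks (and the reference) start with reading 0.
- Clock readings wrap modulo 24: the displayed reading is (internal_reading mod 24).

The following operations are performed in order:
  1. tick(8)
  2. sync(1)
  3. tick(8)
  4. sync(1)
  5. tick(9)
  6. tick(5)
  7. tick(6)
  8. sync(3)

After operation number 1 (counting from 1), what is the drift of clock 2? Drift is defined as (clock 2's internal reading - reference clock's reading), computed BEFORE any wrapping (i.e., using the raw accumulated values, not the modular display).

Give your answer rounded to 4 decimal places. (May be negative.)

Answer: -0.8000

Derivation:
After op 1 tick(8): ref=8.0000 raw=[7.2000 7.2000 7.2000 7.2000]
Drift of clock 2 after op 1: 7.2000 - 8.0000 = -0.8000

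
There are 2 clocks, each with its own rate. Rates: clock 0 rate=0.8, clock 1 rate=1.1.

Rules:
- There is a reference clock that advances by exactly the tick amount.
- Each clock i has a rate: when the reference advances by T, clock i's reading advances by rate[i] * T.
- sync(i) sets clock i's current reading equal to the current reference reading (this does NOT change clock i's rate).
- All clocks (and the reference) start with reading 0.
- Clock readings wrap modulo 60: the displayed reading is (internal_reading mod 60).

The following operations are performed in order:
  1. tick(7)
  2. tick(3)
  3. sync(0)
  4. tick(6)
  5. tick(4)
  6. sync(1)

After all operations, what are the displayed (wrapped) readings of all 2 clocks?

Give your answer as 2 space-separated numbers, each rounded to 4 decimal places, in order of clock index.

After op 1 tick(7): ref=7.0000 raw=[5.6000 7.7000]
After op 2 tick(3): ref=10.0000 raw=[8.0000 11.0000]
After op 3 sync(0): ref=10.0000 raw=[10.0000 11.0000]
After op 4 tick(6): ref=16.0000 raw=[14.8000 17.6000]
After op 5 tick(4): ref=20.0000 raw=[18.0000 22.0000]
After op 6 sync(1): ref=20.0000 raw=[18.0000 20.0000]
Wrap final raw readings (mod 60): 18.0000 mod 60 = 18.0000; 20.0000 mod 60 = 20.0000

Answer: 18.0000 20.0000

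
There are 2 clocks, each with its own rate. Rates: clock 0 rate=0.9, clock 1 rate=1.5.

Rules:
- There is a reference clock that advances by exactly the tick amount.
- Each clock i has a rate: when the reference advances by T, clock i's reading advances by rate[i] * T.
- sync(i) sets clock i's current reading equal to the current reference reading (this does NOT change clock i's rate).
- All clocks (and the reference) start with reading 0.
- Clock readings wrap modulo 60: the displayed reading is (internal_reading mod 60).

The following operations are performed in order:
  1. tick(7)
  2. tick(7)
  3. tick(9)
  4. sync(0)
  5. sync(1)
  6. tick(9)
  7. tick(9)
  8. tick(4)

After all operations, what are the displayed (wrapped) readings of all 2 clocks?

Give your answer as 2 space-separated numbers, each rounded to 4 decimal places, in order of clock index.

After op 1 tick(7): ref=7.0000 raw=[6.3000 10.5000]
After op 2 tick(7): ref=14.0000 raw=[12.6000 21.0000]
After op 3 tick(9): ref=23.0000 raw=[20.7000 34.5000]
After op 4 sync(0): ref=23.0000 raw=[23.0000 34.5000]
After op 5 sync(1): ref=23.0000 raw=[23.0000 23.0000]
After op 6 tick(9): ref=32.0000 raw=[31.1000 36.5000]
After op 7 tick(9): ref=41.0000 raw=[39.2000 50.0000]
After op 8 tick(4): ref=45.0000 raw=[42.8000 56.0000]
Wrap final raw readings (mod 60): 42.8000 mod 60 = 42.8000; 56.0000 mod 60 = 56.0000

Answer: 42.8000 56.0000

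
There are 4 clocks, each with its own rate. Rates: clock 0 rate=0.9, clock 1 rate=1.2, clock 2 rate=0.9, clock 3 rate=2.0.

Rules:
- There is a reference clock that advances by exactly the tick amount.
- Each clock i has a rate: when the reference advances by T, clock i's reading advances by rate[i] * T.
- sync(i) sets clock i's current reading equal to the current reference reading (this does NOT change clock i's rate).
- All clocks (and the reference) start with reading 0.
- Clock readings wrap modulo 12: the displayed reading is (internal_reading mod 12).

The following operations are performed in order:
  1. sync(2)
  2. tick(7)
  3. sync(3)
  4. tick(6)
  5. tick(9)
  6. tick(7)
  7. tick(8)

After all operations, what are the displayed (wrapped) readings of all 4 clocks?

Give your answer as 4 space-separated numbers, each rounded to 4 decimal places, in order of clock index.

After op 1 sync(2): ref=0.0000 raw=[0.0000 0.0000 0.0000 0.0000]
After op 2 tick(7): ref=7.0000 raw=[6.3000 8.4000 6.3000 14.0000]
After op 3 sync(3): ref=7.0000 raw=[6.3000 8.4000 6.3000 7.0000]
After op 4 tick(6): ref=13.0000 raw=[11.7000 15.6000 11.7000 19.0000]
After op 5 tick(9): ref=22.0000 raw=[19.8000 26.4000 19.8000 37.0000]
After op 6 tick(7): ref=29.0000 raw=[26.1000 34.8000 26.1000 51.0000]
After op 7 tick(8): ref=37.0000 raw=[33.3000 44.4000 33.3000 67.0000]
Wrap final raw readings (mod 12): 33.3000 mod 12 = 9.3000; 44.4000 mod 12 = 8.4000; 33.3000 mod 12 = 9.3000; 67.0000 mod 12 = 7.0000

Answer: 9.3000 8.4000 9.3000 7.0000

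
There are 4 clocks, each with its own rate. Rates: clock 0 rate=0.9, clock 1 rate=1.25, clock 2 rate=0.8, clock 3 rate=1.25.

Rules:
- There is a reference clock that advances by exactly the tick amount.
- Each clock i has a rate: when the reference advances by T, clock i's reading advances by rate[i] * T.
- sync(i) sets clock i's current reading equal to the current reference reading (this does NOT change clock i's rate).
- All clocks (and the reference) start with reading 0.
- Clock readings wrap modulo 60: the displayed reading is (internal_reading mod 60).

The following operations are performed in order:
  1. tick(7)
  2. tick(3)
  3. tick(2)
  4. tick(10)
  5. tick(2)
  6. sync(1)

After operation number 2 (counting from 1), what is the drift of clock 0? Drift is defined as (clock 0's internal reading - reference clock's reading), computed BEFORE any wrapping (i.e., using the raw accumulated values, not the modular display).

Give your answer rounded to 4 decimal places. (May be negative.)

Answer: -1.0000

Derivation:
After op 1 tick(7): ref=7.0000 raw=[6.3000 8.7500 5.6000 8.7500]
After op 2 tick(3): ref=10.0000 raw=[9.0000 12.5000 8.0000 12.5000]
Drift of clock 0 after op 2: 9.0000 - 10.0000 = -1.0000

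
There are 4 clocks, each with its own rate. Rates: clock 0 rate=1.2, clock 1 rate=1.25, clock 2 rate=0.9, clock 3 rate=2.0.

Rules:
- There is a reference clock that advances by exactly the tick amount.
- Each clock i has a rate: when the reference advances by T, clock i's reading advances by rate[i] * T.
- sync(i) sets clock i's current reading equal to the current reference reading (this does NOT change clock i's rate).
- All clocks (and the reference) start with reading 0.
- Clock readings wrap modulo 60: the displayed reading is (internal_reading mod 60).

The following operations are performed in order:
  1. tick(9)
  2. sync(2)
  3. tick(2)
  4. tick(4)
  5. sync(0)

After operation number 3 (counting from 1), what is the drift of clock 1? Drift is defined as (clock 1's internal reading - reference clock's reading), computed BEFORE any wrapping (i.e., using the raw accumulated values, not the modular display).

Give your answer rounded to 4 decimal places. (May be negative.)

After op 1 tick(9): ref=9.0000 raw=[10.8000 11.2500 8.1000 18.0000]
After op 2 sync(2): ref=9.0000 raw=[10.8000 11.2500 9.0000 18.0000]
After op 3 tick(2): ref=11.0000 raw=[13.2000 13.7500 10.8000 22.0000]
Drift of clock 1 after op 3: 13.7500 - 11.0000 = 2.7500

Answer: 2.7500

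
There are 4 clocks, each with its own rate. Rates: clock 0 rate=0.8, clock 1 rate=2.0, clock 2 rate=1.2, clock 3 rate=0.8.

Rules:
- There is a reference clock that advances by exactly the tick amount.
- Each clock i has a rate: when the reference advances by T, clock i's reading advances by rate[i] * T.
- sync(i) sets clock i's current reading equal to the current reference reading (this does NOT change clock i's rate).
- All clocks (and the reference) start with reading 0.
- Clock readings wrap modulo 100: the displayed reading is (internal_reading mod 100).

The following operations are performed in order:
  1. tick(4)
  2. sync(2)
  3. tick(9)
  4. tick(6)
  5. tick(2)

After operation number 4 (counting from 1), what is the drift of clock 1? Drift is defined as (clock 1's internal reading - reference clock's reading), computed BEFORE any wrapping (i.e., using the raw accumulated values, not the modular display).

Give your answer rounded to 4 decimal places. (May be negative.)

After op 1 tick(4): ref=4.0000 raw=[3.2000 8.0000 4.8000 3.2000]
After op 2 sync(2): ref=4.0000 raw=[3.2000 8.0000 4.0000 3.2000]
After op 3 tick(9): ref=13.0000 raw=[10.4000 26.0000 14.8000 10.4000]
After op 4 tick(6): ref=19.0000 raw=[15.2000 38.0000 22.0000 15.2000]
Drift of clock 1 after op 4: 38.0000 - 19.0000 = 19.0000

Answer: 19.0000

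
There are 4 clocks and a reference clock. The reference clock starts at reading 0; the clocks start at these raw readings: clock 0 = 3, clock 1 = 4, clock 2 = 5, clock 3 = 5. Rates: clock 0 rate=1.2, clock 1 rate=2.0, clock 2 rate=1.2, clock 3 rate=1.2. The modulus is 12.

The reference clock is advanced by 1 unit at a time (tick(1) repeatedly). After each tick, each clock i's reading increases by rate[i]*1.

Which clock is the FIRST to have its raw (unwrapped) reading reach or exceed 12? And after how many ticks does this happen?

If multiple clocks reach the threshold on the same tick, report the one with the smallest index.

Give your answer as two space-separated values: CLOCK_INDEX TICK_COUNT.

clock 0: start=3, rate=1.2, needs 12-3 = 9; ticks = ceil(9/1.2) = ceil(7.5000) = 8; reading at tick 8 = 3 + 1.2*8 = 12.6000
clock 1: start=4, rate=2.0, needs 12-4 = 8; ticks = ceil(8/2.0) = ceil(4.0000) = 4; reading at tick 4 = 4 + 2.0*4 = 12.0000
clock 2: start=5, rate=1.2, needs 12-5 = 7; ticks = ceil(7/1.2) = ceil(5.8333) = 6; reading at tick 6 = 5 + 1.2*6 = 12.2000
clock 3: start=5, rate=1.2, needs 12-5 = 7; ticks = ceil(7/1.2) = ceil(5.8333) = 6; reading at tick 6 = 5 + 1.2*6 = 12.2000
Minimum tick count = 4; winners = [1]; smallest index = 1

Answer: 1 4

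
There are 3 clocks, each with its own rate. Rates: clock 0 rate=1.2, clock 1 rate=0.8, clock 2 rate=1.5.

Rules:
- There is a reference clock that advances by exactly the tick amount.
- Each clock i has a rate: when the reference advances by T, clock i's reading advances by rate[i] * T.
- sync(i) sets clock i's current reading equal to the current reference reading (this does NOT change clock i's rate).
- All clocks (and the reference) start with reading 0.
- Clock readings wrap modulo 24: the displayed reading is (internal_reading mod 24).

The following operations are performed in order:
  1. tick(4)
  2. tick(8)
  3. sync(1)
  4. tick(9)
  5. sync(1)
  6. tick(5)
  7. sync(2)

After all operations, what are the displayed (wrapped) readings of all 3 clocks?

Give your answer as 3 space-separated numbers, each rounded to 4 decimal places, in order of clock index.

After op 1 tick(4): ref=4.0000 raw=[4.8000 3.2000 6.0000]
After op 2 tick(8): ref=12.0000 raw=[14.4000 9.6000 18.0000]
After op 3 sync(1): ref=12.0000 raw=[14.4000 12.0000 18.0000]
After op 4 tick(9): ref=21.0000 raw=[25.2000 19.2000 31.5000]
After op 5 sync(1): ref=21.0000 raw=[25.2000 21.0000 31.5000]
After op 6 tick(5): ref=26.0000 raw=[31.2000 25.0000 39.0000]
After op 7 sync(2): ref=26.0000 raw=[31.2000 25.0000 26.0000]
Wrap final raw readings (mod 24): 31.2000 mod 24 = 7.2000; 25.0000 mod 24 = 1.0000; 26.0000 mod 24 = 2.0000

Answer: 7.2000 1.0000 2.0000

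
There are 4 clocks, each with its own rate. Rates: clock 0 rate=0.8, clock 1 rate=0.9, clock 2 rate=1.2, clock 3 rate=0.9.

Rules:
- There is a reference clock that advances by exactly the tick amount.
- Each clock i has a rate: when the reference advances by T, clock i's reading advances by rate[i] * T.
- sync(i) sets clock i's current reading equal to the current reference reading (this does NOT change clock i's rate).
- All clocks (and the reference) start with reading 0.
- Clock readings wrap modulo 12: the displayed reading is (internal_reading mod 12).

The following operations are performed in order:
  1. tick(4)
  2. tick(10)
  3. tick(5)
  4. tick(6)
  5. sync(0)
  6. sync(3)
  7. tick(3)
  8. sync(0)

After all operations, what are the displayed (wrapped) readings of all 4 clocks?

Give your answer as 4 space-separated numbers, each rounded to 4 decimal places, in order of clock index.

Answer: 4.0000 1.2000 9.6000 3.7000

Derivation:
After op 1 tick(4): ref=4.0000 raw=[3.2000 3.6000 4.8000 3.6000]
After op 2 tick(10): ref=14.0000 raw=[11.2000 12.6000 16.8000 12.6000]
After op 3 tick(5): ref=19.0000 raw=[15.2000 17.1000 22.8000 17.1000]
After op 4 tick(6): ref=25.0000 raw=[20.0000 22.5000 30.0000 22.5000]
After op 5 sync(0): ref=25.0000 raw=[25.0000 22.5000 30.0000 22.5000]
After op 6 sync(3): ref=25.0000 raw=[25.0000 22.5000 30.0000 25.0000]
After op 7 tick(3): ref=28.0000 raw=[27.4000 25.2000 33.6000 27.7000]
After op 8 sync(0): ref=28.0000 raw=[28.0000 25.2000 33.6000 27.7000]
Wrap final raw readings (mod 12): 28.0000 mod 12 = 4.0000; 25.2000 mod 12 = 1.2000; 33.6000 mod 12 = 9.6000; 27.7000 mod 12 = 3.7000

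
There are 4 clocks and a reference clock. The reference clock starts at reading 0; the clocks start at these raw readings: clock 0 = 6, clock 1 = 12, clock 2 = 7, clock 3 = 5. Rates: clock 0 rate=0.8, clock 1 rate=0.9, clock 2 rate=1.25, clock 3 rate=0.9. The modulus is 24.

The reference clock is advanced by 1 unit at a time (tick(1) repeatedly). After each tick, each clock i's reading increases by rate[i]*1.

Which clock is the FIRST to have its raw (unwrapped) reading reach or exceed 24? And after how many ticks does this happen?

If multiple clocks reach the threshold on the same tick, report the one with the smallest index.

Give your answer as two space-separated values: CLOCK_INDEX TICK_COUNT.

Answer: 1 14

Derivation:
clock 0: start=6, rate=0.8, needs 24-6 = 18; ticks = ceil(18/0.8) = ceil(22.5000) = 23; reading at tick 23 = 6 + 0.8*23 = 24.4000
clock 1: start=12, rate=0.9, needs 24-12 = 12; ticks = ceil(12/0.9) = ceil(13.3333) = 14; reading at tick 14 = 12 + 0.9*14 = 24.6000
clock 2: start=7, rate=1.25, needs 24-7 = 17; ticks = ceil(17/1.25) = ceil(13.6000) = 14; reading at tick 14 = 7 + 1.25*14 = 24.5000
clock 3: start=5, rate=0.9, needs 24-5 = 19; ticks = ceil(19/0.9) = ceil(21.1111) = 22; reading at tick 22 = 5 + 0.9*22 = 24.8000
Minimum tick count = 14; winners = [1, 2]; smallest index = 1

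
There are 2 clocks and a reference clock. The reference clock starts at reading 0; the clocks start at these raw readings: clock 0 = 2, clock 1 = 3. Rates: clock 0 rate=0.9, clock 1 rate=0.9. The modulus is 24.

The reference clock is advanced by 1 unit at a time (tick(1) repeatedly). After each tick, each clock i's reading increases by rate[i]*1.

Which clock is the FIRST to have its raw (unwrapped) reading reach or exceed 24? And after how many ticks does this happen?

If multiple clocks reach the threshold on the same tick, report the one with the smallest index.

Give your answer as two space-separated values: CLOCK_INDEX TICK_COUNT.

Answer: 1 24

Derivation:
clock 0: start=2, rate=0.9, needs 24-2 = 22; ticks = ceil(22/0.9) = ceil(24.4444) = 25; reading at tick 25 = 2 + 0.9*25 = 24.5000
clock 1: start=3, rate=0.9, needs 24-3 = 21; ticks = ceil(21/0.9) = ceil(23.3333) = 24; reading at tick 24 = 3 + 0.9*24 = 24.6000
Minimum tick count = 24; winners = [1]; smallest index = 1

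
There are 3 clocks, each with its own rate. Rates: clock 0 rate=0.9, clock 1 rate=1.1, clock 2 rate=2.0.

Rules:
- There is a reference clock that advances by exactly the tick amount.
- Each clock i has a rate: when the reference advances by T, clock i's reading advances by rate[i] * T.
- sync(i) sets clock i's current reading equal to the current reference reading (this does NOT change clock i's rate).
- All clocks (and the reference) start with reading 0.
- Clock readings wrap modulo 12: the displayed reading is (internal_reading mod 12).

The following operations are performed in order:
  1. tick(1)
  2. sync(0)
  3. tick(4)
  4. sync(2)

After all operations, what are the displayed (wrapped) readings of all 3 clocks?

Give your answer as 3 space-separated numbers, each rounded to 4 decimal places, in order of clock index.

Answer: 4.6000 5.5000 5.0000

Derivation:
After op 1 tick(1): ref=1.0000 raw=[0.9000 1.1000 2.0000]
After op 2 sync(0): ref=1.0000 raw=[1.0000 1.1000 2.0000]
After op 3 tick(4): ref=5.0000 raw=[4.6000 5.5000 10.0000]
After op 4 sync(2): ref=5.0000 raw=[4.6000 5.5000 5.0000]
Wrap final raw readings (mod 12): 4.6000 mod 12 = 4.6000; 5.5000 mod 12 = 5.5000; 5.0000 mod 12 = 5.0000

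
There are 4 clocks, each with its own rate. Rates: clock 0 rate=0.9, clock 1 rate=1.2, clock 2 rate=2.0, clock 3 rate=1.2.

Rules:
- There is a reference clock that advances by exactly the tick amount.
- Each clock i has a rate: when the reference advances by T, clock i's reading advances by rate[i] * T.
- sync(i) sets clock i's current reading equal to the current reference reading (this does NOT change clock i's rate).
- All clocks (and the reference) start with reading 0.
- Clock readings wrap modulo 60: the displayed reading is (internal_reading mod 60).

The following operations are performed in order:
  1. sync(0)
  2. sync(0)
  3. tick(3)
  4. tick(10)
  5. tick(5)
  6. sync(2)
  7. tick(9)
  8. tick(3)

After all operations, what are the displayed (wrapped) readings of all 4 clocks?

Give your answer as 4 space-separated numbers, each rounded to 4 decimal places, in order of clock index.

After op 1 sync(0): ref=0.0000 raw=[0.0000 0.0000 0.0000 0.0000]
After op 2 sync(0): ref=0.0000 raw=[0.0000 0.0000 0.0000 0.0000]
After op 3 tick(3): ref=3.0000 raw=[2.7000 3.6000 6.0000 3.6000]
After op 4 tick(10): ref=13.0000 raw=[11.7000 15.6000 26.0000 15.6000]
After op 5 tick(5): ref=18.0000 raw=[16.2000 21.6000 36.0000 21.6000]
After op 6 sync(2): ref=18.0000 raw=[16.2000 21.6000 18.0000 21.6000]
After op 7 tick(9): ref=27.0000 raw=[24.3000 32.4000 36.0000 32.4000]
After op 8 tick(3): ref=30.0000 raw=[27.0000 36.0000 42.0000 36.0000]
Wrap final raw readings (mod 60): 27.0000 mod 60 = 27.0000; 36.0000 mod 60 = 36.0000; 42.0000 mod 60 = 42.0000; 36.0000 mod 60 = 36.0000

Answer: 27.0000 36.0000 42.0000 36.0000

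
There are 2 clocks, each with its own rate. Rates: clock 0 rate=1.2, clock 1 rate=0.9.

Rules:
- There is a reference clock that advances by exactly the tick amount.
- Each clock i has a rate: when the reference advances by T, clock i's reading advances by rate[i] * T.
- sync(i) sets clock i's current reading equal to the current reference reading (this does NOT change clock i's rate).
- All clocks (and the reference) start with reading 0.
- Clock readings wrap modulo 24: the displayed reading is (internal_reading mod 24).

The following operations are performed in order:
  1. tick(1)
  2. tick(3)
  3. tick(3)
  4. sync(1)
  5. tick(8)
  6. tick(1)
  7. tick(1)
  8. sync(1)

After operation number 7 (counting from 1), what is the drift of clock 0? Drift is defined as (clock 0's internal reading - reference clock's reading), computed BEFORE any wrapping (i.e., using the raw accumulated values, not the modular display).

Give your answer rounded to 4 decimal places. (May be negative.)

Answer: 3.4000

Derivation:
After op 1 tick(1): ref=1.0000 raw=[1.2000 0.9000]
After op 2 tick(3): ref=4.0000 raw=[4.8000 3.6000]
After op 3 tick(3): ref=7.0000 raw=[8.4000 6.3000]
After op 4 sync(1): ref=7.0000 raw=[8.4000 7.0000]
After op 5 tick(8): ref=15.0000 raw=[18.0000 14.2000]
After op 6 tick(1): ref=16.0000 raw=[19.2000 15.1000]
After op 7 tick(1): ref=17.0000 raw=[20.4000 16.0000]
Drift of clock 0 after op 7: 20.4000 - 17.0000 = 3.4000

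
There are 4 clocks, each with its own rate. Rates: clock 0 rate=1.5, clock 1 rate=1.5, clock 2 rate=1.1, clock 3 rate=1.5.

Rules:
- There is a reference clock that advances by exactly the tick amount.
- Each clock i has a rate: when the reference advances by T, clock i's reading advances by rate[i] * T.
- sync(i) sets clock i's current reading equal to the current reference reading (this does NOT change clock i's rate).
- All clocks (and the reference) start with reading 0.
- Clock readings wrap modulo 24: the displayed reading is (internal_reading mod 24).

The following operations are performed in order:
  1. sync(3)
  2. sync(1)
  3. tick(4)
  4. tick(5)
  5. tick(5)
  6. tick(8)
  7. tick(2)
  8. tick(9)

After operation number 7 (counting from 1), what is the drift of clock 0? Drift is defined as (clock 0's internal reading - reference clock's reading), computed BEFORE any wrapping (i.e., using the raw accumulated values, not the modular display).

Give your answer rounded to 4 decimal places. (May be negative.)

Answer: 12.0000

Derivation:
After op 1 sync(3): ref=0.0000 raw=[0.0000 0.0000 0.0000 0.0000]
After op 2 sync(1): ref=0.0000 raw=[0.0000 0.0000 0.0000 0.0000]
After op 3 tick(4): ref=4.0000 raw=[6.0000 6.0000 4.4000 6.0000]
After op 4 tick(5): ref=9.0000 raw=[13.5000 13.5000 9.9000 13.5000]
After op 5 tick(5): ref=14.0000 raw=[21.0000 21.0000 15.4000 21.0000]
After op 6 tick(8): ref=22.0000 raw=[33.0000 33.0000 24.2000 33.0000]
After op 7 tick(2): ref=24.0000 raw=[36.0000 36.0000 26.4000 36.0000]
Drift of clock 0 after op 7: 36.0000 - 24.0000 = 12.0000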